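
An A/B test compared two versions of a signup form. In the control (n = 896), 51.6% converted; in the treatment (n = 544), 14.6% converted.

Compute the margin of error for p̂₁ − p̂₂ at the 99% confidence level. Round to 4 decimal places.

0.0581

The two standard errors are √(0.5160×0.4840/896) = 0.01670 and √(0.1460×0.8540/544) = 0.01514.
Because the samples are independent, SE_diff = √(0.01670² + 0.01514²) = 0.02254.
Using z* = 2.576 for 99%, ME = 2.576 × 0.02254 = 0.05806.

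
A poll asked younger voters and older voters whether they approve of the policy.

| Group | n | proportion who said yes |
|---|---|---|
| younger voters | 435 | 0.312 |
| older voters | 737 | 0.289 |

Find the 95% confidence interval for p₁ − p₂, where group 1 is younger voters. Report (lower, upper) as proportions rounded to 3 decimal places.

(-0.031, 0.077)

The two standard errors are √(0.3120×0.6880/435) = 0.02221 and √(0.2890×0.7110/737) = 0.01670.
Because the samples are independent, SE_diff = √(0.02221² + 0.01670²) = 0.02779.
Using z* = 1.960 for 95%, ME = 1.960 × 0.02779 = 0.05447.
p̂₁ − p̂₂ = 0.0230; interval 0.0230 ± 0.05447 gives (-0.031, 0.077).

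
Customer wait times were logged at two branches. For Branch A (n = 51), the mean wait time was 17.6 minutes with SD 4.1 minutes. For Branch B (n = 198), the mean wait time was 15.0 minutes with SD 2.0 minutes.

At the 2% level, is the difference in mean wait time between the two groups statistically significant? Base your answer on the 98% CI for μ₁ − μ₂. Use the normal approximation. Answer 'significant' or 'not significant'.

significant

SE₁ = s₁/√n₁ = 4.1/√51 = 0.5741; SE₂ = 2.0/√198 = 0.1421.
Independent samples, unequal variances: SE_diff = √(SE₁² + SE₂²) = √(0.32959081 + 0.02019241) = 0.5914.
z* = 2.326, so margin of error = 2.326 × 0.5914 = 1.3756.
Difference in means = 17.6 − 15.0 = 2.6000.
2.6000 ± 1.3756 → (1.2244, 3.9756).
The interval (1.2244, 3.9756) does not contain 0, so the difference is significant.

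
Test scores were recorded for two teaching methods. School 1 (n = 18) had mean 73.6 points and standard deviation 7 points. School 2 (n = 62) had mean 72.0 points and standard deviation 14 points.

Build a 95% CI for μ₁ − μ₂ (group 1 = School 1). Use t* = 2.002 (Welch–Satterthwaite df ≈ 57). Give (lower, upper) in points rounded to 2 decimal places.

(-3.26, 6.46)

Per-group SEs: s₁/√n₁ = 7/√18 = 1.6499, s₂/√n₂ = 14/√62 = 1.7780.
Unpooled SE of the difference: √(2.72217001 + 3.161284) = 2.4256.
Margin of error = t* · SE = 2.002 × 2.4256 = 4.8561.
x̄₁ − x̄₂ = 73.6 − 72.0 = 1.6000.
CI: 1.6000 ± 4.8561 = (-3.26, 6.46).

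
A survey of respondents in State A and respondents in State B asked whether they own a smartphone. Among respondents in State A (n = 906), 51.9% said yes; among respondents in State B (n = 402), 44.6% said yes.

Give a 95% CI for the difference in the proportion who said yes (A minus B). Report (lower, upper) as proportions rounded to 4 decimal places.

(0.0145, 0.1315)

SE₁ = √(p̂₁(1−p̂₁)/n₁) = √(0.5190·0.4810/906) = 0.01660; SE₂ = √(0.4460·0.5540/402) = 0.02479.
Independent samples: SE of the difference = √(SE₁² + SE₂²) = √(0.00027556 + 0.0006145441) = 0.02983.
z* for 95% confidence is 1.960, so the margin of error is 1.960 × 0.02983 = 0.05847.
Point estimate p̂₁ − p̂₂ = 0.5190 − 0.4460 = 0.0730.
0.0730 ± 0.05847 → (0.0145, 0.1315).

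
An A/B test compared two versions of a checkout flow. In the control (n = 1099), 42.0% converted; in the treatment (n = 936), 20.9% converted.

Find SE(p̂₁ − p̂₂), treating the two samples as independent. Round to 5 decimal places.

0.01996

The two standard errors are √(0.4200×0.5800/1099) = 0.01489 and √(0.2090×0.7910/936) = 0.01329.
Because the samples are independent, SE_diff = √(0.01489² + 0.01329²) = 0.01996.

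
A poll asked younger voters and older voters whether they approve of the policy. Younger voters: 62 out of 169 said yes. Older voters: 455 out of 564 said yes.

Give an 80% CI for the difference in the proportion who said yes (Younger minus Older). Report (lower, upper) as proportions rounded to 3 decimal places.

First, p̂₁ = 62/169 = 0.3669; p̂₂ = 455/564 = 0.8067.
The two standard errors are √(0.3669×0.6331/169) = 0.03707 and √(0.8067×0.1933/564) = 0.01663.
Because the samples are independent, SE_diff = √(0.03707² + 0.01663²) = 0.04063.
Using z* = 1.282 for 80%, ME = 1.282 × 0.04063 = 0.05209.
p̂₁ − p̂₂ = -0.4398; interval -0.4398 ± 0.05209 gives (-0.492, -0.388).

(-0.492, -0.388)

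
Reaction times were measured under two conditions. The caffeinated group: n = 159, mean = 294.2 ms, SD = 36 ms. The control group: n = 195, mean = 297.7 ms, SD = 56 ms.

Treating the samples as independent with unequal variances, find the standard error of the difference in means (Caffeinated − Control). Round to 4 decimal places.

4.9227

SE₁ = s₁/√n₁ = 36/√159 = 2.8550; SE₂ = 56/√195 = 4.0102.
Independent samples, unequal variances: SE_diff = √(SE₁² + SE₂²) = √(8.151025 + 16.08170404) = 4.9227.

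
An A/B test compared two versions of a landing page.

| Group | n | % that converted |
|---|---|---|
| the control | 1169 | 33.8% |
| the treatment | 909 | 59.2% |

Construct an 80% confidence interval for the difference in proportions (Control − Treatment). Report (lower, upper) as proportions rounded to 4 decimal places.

SE₁ = √(p̂₁(1−p̂₁)/n₁) = √(0.3380·0.6620/1169) = 0.01384; SE₂ = √(0.5920·0.4080/909) = 0.01630.
Independent samples: SE of the difference = √(SE₁² + SE₂²) = √(0.0001915456 + 0.00026569) = 0.02138.
z* for 80% confidence is 1.282, so the margin of error is 1.282 × 0.02138 = 0.02741.
Point estimate p̂₁ − p̂₂ = 0.3380 − 0.5920 = -0.2540.
-0.2540 ± 0.02741 → (-0.2814, -0.2266).

(-0.2814, -0.2266)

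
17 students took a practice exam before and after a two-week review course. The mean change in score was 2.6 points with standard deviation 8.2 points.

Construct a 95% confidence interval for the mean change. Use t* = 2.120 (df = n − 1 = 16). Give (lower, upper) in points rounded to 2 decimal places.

(-1.62, 6.82)

This is a matched-pairs design, so SE = s_d/√n = 8.2/√17 = 1.9888.
Margin = 2.120 × 1.9888 = 4.2163; the interval is 2.6 ± 4.2163 = (-1.62, 6.82).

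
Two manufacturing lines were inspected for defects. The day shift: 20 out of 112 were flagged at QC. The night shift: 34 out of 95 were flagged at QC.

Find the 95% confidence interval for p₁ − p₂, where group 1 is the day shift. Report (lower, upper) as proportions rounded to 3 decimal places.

(-0.299, -0.060)

Sample proportions: 20/112 = 0.1786, 34/95 = 0.3579.
Each SE is √(p̂(1−p̂)/n): √(0.1786·0.8214/112) = 0.03619 and √(0.3579·0.6421/95) = 0.04918.
SE(p̂₁ − p̂₂) = √(SE₁² + SE₂²) = √(0.0013097161 + 0.0024186724) = 0.06106, since the two samples are independent.
At 95% confidence z* = 1.960; margin = 1.960 × 0.06106 = 0.11968.
The difference is 0.1786 − 0.3579 = -0.1793, so the interval is -0.1793 ± 0.11968 = (-0.299, -0.060).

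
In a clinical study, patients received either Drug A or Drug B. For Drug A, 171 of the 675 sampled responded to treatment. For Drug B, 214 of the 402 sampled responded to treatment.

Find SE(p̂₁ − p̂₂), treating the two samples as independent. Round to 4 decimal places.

p̂₁ = 171/675 = 0.2533 and p̂₂ = 214/402 = 0.5323.
SE₁ = √(p̂₁(1−p̂₁)/n₁) = √(0.2533·0.7467/675) = 0.01674; SE₂ = √(0.5323·0.4677/402) = 0.02489.
Independent samples: SE of the difference = √(SE₁² + SE₂²) = √(0.0002802276 + 0.0006195121) = 0.03000.

0.0300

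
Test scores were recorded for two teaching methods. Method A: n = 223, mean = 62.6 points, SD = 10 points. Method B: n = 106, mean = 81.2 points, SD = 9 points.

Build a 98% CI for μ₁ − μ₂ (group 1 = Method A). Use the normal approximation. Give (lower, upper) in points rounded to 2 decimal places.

Per-group SEs: s₁/√n₁ = 10/√223 = 0.6696, s₂/√n₂ = 9/√106 = 0.8742.
Unpooled SE of the difference: √(0.44836416 + 0.76422564) = 1.1012.
Margin of error = z* · SE = 2.326 × 1.1012 = 2.5614.
x̄₁ − x̄₂ = 62.6 − 81.2 = -18.6000.
CI: -18.6000 ± 2.5614 = (-21.16, -16.04).

(-21.16, -16.04)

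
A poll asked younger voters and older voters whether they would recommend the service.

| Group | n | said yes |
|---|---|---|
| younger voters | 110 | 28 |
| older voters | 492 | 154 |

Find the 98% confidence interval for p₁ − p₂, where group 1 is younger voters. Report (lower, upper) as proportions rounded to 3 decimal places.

(-0.167, 0.050)

First, p̂₁ = 28/110 = 0.2545; p̂₂ = 154/492 = 0.3130.
The two standard errors are √(0.2545×0.7455/110) = 0.04153 and √(0.3130×0.6870/492) = 0.02091.
Because the samples are independent, SE_diff = √(0.04153² + 0.02091²) = 0.04650.
Using z* = 2.326 for 98%, ME = 2.326 × 0.04650 = 0.10816.
p̂₁ − p̂₂ = -0.0585; interval -0.0585 ± 0.10816 gives (-0.167, 0.050).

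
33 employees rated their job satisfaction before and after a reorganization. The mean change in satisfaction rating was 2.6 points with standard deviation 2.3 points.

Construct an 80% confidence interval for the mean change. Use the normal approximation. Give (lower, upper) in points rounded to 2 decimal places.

(2.09, 3.11)

Paired design: SE = s_d/√n = 2.3/√33 = 0.4004.
z* = 1.282; margin of error = 1.282 × 0.4004 = 0.5133.
2.6 ± 0.5133 → (2.09, 3.11).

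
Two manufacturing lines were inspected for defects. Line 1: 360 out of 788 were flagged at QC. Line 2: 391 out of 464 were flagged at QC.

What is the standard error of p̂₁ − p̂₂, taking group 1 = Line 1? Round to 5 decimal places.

Sample proportions: 360/788 = 0.4569, 391/464 = 0.8427.
Each SE is √(p̂(1−p̂)/n): √(0.4569·0.5431/788) = 0.01775 and √(0.8427·0.1573/464) = 0.01690.
SE(p̂₁ − p̂₂) = √(SE₁² + SE₂²) = √(0.0003150625 + 0.00028561) = 0.02451, since the two samples are independent.

0.02451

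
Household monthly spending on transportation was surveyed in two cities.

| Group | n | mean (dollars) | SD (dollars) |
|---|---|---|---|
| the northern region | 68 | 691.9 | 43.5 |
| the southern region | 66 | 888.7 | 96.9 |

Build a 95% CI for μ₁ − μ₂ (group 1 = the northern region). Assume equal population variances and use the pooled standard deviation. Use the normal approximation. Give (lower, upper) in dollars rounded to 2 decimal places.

Pooled variance s_p² = [67·43.5² + 65·96.9²] / (68+66−2) = 5584.1318, so s_p = 74.7270.
SE_diff = s_p·√(1/n₁ + 1/n₂) = 74.7270·√(1/68 + 1/66) = 12.9123.
z* = 1.960; margin = 1.960 × 12.9123 = 25.3081.
Difference = 691.9 − 888.7 = -196.8000.
-196.8000 ± 25.3081 → (-222.11, -171.49).

(-222.11, -171.49)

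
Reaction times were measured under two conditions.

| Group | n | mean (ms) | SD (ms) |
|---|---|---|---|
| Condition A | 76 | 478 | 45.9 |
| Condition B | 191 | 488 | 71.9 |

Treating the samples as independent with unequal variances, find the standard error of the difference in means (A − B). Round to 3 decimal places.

SE₁ = s₁/√n₁ = 45.9/√76 = 5.2651; SE₂ = 71.9/√191 = 5.2025.
Independent samples, unequal variances: SE_diff = √(SE₁² + SE₂²) = √(27.72127801 + 27.06600625) = 7.4018.

7.402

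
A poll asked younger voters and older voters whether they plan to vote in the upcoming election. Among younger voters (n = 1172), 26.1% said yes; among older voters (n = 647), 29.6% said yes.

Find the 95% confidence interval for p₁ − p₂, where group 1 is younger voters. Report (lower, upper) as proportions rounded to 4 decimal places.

(-0.0782, 0.0082)

Each SE is √(p̂(1−p̂)/n): √(0.2610·0.7390/1172) = 0.01283 and √(0.2960·0.7040/647) = 0.01795.
SE(p̂₁ − p̂₂) = √(SE₁² + SE₂²) = √(0.0001646089 + 0.0003222025) = 0.02206, since the two samples are independent.
At 95% confidence z* = 1.960; margin = 1.960 × 0.02206 = 0.04324.
The difference is 0.2610 − 0.2960 = -0.0350, so the interval is -0.0350 ± 0.04324 = (-0.0782, 0.0082).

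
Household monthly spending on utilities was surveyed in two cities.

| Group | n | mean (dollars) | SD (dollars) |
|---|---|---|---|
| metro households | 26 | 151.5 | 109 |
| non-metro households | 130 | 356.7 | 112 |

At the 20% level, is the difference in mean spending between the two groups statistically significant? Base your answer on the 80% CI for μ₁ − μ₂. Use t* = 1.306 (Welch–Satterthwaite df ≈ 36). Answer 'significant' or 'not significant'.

significant

Standard errors of each mean: 109/√26 = 21.3767 and 112/√130 = 9.8230.
SE(x̄₁ − x̄₂) = √(21.3767² + 9.8230²) = 23.5256 for independent samples with unequal variances.
With t* = 1.306, the margin is 1.306 × 23.5256 = 30.7244.
x̄₁ − x̄₂ = 151.5 − 356.7 = -205.2000; the interval is -205.2000 ± 30.7244 = (-235.9244, -174.4756).
The interval (-235.9244, -174.4756) does not contain 0, so the difference is significant.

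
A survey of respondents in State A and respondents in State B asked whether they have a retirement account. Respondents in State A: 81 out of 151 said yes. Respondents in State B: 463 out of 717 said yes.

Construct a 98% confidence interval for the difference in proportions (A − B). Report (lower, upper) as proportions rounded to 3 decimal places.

Sample proportions: 81/151 = 0.5364, 463/717 = 0.6457.
Each SE is √(p̂(1−p̂)/n): √(0.5364·0.4636/151) = 0.04058 and √(0.6457·0.3543/717) = 0.01786.
SE(p̂₁ − p̂₂) = √(SE₁² + SE₂²) = √(0.0016467364 + 0.0003189796) = 0.04434, since the two samples are independent.
At 98% confidence z* = 2.326; margin = 2.326 × 0.04434 = 0.10313.
The difference is 0.5364 − 0.6457 = -0.1093, so the interval is -0.1093 ± 0.10313 = (-0.212, -0.006).

(-0.212, -0.006)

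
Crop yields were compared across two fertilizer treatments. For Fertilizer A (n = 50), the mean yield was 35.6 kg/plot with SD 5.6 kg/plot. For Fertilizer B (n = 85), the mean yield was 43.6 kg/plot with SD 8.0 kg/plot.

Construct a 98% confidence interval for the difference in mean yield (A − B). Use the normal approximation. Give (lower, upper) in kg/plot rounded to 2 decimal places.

(-10.73, -5.27)

Standard errors of each mean: 5.6/√50 = 0.7920 and 8.0/√85 = 0.8677.
SE(x̄₁ − x̄₂) = √(0.7920² + 0.8677²) = 1.1748 for independent samples with unequal variances.
With z* = 2.326, the margin is 2.326 × 1.1748 = 2.7326.
x̄₁ − x̄₂ = 35.6 − 43.6 = -8.0000; the interval is -8.0000 ± 2.7326 = (-10.73, -5.27).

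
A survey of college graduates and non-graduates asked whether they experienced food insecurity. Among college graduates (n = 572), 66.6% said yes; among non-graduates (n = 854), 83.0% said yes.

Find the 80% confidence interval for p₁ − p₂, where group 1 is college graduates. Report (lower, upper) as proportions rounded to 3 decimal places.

SE₁ = √(p̂₁(1−p̂₁)/n₁) = √(0.6660·0.3340/572) = 0.01972; SE₂ = √(0.8300·0.1700/854) = 0.01285.
Independent samples: SE of the difference = √(SE₁² + SE₂²) = √(0.0003888784 + 0.0001651225) = 0.02354.
z* for 80% confidence is 1.282, so the margin of error is 1.282 × 0.02354 = 0.03018.
Point estimate p̂₁ − p̂₂ = 0.6660 − 0.8300 = -0.1640.
-0.1640 ± 0.03018 → (-0.194, -0.134).

(-0.194, -0.134)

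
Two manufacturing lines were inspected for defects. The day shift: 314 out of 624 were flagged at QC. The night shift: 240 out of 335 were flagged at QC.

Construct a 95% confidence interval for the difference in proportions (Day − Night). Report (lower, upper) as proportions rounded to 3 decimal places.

First, p̂₁ = 314/624 = 0.5032; p̂₂ = 240/335 = 0.7164.
The two standard errors are √(0.5032×0.4968/624) = 0.02002 and √(0.7164×0.2836/335) = 0.02463.
Because the samples are independent, SE_diff = √(0.02002² + 0.02463²) = 0.03174.
Using z* = 1.960 for 95%, ME = 1.960 × 0.03174 = 0.06221.
p̂₁ − p̂₂ = -0.2132; interval -0.2132 ± 0.06221 gives (-0.275, -0.151).

(-0.275, -0.151)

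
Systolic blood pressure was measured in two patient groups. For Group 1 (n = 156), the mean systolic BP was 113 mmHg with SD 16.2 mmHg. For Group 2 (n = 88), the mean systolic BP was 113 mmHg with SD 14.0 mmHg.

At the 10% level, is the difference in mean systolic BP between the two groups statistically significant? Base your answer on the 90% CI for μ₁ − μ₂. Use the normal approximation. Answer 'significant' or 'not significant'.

not significant

Per-group SEs: s₁/√n₁ = 16.2/√156 = 1.2970, s₂/√n₂ = 14.0/√88 = 1.4924.
Unpooled SE of the difference: √(1.682209 + 2.22725776) = 1.9772.
Margin of error = z* · SE = 1.645 × 1.9772 = 3.2525.
x̄₁ − x̄₂ = 113 − 113 = 0.0000.
CI: 0.0000 ± 3.2525 = (-3.2525, 3.2525).
The interval (-3.2525, 3.2525) contains 0, so the difference is not significant.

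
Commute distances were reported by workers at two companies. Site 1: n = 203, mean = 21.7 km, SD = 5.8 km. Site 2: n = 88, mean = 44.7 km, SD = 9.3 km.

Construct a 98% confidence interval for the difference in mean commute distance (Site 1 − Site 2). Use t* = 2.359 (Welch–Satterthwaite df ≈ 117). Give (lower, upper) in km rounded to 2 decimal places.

SE₁ = s₁/√n₁ = 5.8/√203 = 0.4071; SE₂ = 9.3/√88 = 0.9914.
Independent samples, unequal variances: SE_diff = √(SE₁² + SE₂²) = √(0.16573041 + 0.98287396) = 1.0717.
t* = 2.359, so margin of error = 2.359 × 1.0717 = 2.5281.
Difference in means = 21.7 − 44.7 = -23.0000.
-23.0000 ± 2.5281 → (-25.53, -20.47).

(-25.53, -20.47)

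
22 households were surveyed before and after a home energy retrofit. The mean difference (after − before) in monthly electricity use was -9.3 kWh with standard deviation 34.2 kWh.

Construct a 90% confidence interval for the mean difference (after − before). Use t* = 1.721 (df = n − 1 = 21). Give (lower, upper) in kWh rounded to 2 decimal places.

This is a matched-pairs design, so SE = s_d/√n = 34.2/√22 = 7.2915.
Margin = 1.721 × 7.2915 = 12.5487; the interval is -9.3 ± 12.5487 = (-21.85, 3.25).

(-21.85, 3.25)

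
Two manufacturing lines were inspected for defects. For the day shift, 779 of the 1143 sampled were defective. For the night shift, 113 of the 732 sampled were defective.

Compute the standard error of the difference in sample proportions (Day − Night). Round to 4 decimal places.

Sample proportions: 779/1143 = 0.6815, 113/732 = 0.1544.
Each SE is √(p̂(1−p̂)/n): √(0.6815·0.3185/1143) = 0.01378 and √(0.1544·0.8456/732) = 0.01336.
SE(p̂₁ − p̂₂) = √(SE₁² + SE₂²) = √(0.0001898884 + 0.0001784896) = 0.01919, since the two samples are independent.

0.0192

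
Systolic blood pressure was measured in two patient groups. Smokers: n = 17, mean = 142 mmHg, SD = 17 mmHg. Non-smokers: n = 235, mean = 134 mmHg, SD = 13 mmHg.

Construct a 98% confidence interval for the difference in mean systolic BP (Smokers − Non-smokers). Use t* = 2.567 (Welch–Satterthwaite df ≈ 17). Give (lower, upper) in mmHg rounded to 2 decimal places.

SE₁ = s₁/√n₁ = 17/√17 = 4.1231; SE₂ = 13/√235 = 0.8480.
Independent samples, unequal variances: SE_diff = √(SE₁² + SE₂²) = √(16.99995361 + 0.719104) = 4.2094.
t* = 2.567, so margin of error = 2.567 × 4.2094 = 10.8055.
Difference in means = 142 − 134 = 8.0000.
8.0000 ± 10.8055 → (-2.81, 18.81).

(-2.81, 18.81)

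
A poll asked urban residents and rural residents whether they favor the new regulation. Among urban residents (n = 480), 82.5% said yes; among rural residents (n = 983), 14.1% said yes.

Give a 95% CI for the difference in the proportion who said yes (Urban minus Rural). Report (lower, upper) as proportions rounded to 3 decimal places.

The two standard errors are √(0.8250×0.1750/480) = 0.01734 and √(0.1410×0.8590/983) = 0.01110.
Because the samples are independent, SE_diff = √(0.01734² + 0.01110²) = 0.02059.
Using z* = 1.960 for 95%, ME = 1.960 × 0.02059 = 0.04036.
p̂₁ − p̂₂ = 0.6840; interval 0.6840 ± 0.04036 gives (0.644, 0.724).

(0.644, 0.724)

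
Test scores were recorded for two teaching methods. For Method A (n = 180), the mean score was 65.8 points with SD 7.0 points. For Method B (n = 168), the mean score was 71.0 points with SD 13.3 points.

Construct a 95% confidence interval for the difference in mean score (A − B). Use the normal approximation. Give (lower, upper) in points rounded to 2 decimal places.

(-7.46, -2.94)

Per-group SEs: s₁/√n₁ = 7.0/√180 = 0.5217, s₂/√n₂ = 13.3/√168 = 1.0261.
Unpooled SE of the difference: √(0.27217089 + 1.05288121) = 1.1511.
Margin of error = z* · SE = 1.960 × 1.1511 = 2.2562.
x̄₁ − x̄₂ = 65.8 − 71.0 = -5.2000.
CI: -5.2000 ± 2.2562 = (-7.46, -2.94).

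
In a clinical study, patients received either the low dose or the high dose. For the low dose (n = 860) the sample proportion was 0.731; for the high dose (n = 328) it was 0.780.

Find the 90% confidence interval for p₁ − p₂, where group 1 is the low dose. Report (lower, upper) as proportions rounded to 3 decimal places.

The two standard errors are √(0.7310×0.2690/860) = 0.01512 and √(0.7800×0.2200/328) = 0.02287.
Because the samples are independent, SE_diff = √(0.01512² + 0.02287²) = 0.02742.
Using z* = 1.645 for 90%, ME = 1.645 × 0.02742 = 0.04511.
p̂₁ − p̂₂ = -0.0490; interval -0.0490 ± 0.04511 gives (-0.094, -0.004).

(-0.094, -0.004)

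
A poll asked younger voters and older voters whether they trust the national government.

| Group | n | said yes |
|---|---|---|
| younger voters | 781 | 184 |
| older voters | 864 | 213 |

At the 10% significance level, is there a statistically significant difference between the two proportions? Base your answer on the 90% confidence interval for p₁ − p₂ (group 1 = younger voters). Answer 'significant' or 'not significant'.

not significant

First, p̂₁ = 184/781 = 0.2356; p̂₂ = 213/864 = 0.2465.
The two standard errors are √(0.2356×0.7644/781) = 0.01519 and √(0.2465×0.7535/864) = 0.01466.
Because the samples are independent, SE_diff = √(0.01519² + 0.01466²) = 0.02111.
Using z* = 1.645 for 90%, ME = 1.645 × 0.02111 = 0.03473.
p̂₁ − p̂₂ = -0.0109; interval -0.0109 ± 0.03473 gives (-0.04563, 0.02383).
The interval (-0.04563, 0.02383) contains 0, so the difference is not significant.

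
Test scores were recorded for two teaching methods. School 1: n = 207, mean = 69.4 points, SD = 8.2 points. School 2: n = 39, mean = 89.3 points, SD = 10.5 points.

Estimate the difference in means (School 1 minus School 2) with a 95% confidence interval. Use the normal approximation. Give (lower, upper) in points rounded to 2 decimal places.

Per-group SEs: s₁/√n₁ = 8.2/√207 = 0.5699, s₂/√n₂ = 10.5/√39 = 1.6813.
Unpooled SE of the difference: √(0.32478601 + 2.82676969) = 1.7753.
Margin of error = z* · SE = 1.960 × 1.7753 = 3.4796.
x̄₁ − x̄₂ = 69.4 − 89.3 = -19.9000.
CI: -19.9000 ± 3.4796 = (-23.38, -16.42).

(-23.38, -16.42)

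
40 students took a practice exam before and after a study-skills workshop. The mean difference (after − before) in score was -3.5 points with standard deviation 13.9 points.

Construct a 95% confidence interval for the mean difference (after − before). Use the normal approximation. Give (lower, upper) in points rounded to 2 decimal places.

(-7.81, 0.81)

Paired design: SE = s_d/√n = 13.9/√40 = 2.1978.
z* = 1.960; margin of error = 1.960 × 2.1978 = 4.3077.
-3.5 ± 4.3077 → (-7.81, 0.81).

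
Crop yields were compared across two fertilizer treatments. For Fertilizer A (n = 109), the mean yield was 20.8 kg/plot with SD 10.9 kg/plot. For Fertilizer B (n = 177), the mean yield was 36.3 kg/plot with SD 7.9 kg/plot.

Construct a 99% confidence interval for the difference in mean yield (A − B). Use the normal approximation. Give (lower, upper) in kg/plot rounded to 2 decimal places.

Standard errors of each mean: 10.9/√109 = 1.0440 and 7.9/√177 = 0.5938.
SE(x̄₁ − x̄₂) = √(1.0440² + 0.5938²) = 1.2011 for independent samples with unequal variances.
With z* = 2.576, the margin is 2.576 × 1.2011 = 3.0940.
x̄₁ − x̄₂ = 20.8 − 36.3 = -15.5000; the interval is -15.5000 ± 3.0940 = (-18.59, -12.41).

(-18.59, -12.41)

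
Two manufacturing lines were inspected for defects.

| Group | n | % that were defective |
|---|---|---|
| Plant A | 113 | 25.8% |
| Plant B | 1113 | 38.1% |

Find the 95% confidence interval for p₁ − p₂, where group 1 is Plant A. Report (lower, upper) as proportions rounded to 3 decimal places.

(-0.209, -0.037)

The two standard errors are √(0.2580×0.7420/113) = 0.04116 and √(0.3810×0.6190/1113) = 0.01456.
Because the samples are independent, SE_diff = √(0.04116² + 0.01456²) = 0.04366.
Using z* = 1.960 for 95%, ME = 1.960 × 0.04366 = 0.08557.
p̂₁ − p̂₂ = -0.1230; interval -0.1230 ± 0.08557 gives (-0.209, -0.037).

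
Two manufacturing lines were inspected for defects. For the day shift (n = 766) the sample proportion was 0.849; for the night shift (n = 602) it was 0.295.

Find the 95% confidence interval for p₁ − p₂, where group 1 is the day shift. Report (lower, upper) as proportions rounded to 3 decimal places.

(0.510, 0.598)

Each SE is √(p̂(1−p̂)/n): √(0.8490·0.1510/766) = 0.01294 and √(0.2950·0.7050/602) = 0.01859.
SE(p̂₁ − p̂₂) = √(SE₁² + SE₂²) = √(0.0001674436 + 0.0003455881) = 0.02265, since the two samples are independent.
At 95% confidence z* = 1.960; margin = 1.960 × 0.02265 = 0.04439.
The difference is 0.8490 − 0.2950 = 0.5540, so the interval is 0.5540 ± 0.04439 = (0.510, 0.598).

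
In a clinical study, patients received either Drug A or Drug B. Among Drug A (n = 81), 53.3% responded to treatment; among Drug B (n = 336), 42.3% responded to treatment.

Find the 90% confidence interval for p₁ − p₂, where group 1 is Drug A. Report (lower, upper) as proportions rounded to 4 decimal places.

(0.0086, 0.2114)

Each SE is √(p̂(1−p̂)/n): √(0.5330·0.4670/81) = 0.05543 and √(0.4230·0.5770/336) = 0.02695.
SE(p̂₁ − p̂₂) = √(SE₁² + SE₂²) = √(0.0030724849 + 0.0007263025) = 0.06163, since the two samples are independent.
At 90% confidence z* = 1.645; margin = 1.645 × 0.06163 = 0.10138.
The difference is 0.5330 − 0.4230 = 0.1100, so the interval is 0.1100 ± 0.10138 = (0.0086, 0.2114).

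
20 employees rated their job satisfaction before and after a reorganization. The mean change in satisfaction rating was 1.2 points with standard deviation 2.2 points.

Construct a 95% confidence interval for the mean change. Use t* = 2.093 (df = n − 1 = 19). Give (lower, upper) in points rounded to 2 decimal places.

(0.17, 2.23)

This is a matched-pairs design, so SE = s_d/√n = 2.2/√20 = 0.4919.
Margin = 2.093 × 0.4919 = 1.0295; the interval is 1.2 ± 1.0295 = (0.17, 2.23).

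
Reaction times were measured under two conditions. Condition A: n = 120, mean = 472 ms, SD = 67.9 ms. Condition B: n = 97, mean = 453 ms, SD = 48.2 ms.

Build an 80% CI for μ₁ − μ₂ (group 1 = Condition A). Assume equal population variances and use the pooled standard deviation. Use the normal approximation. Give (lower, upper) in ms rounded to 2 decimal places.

Pooled variance s_p² = [119·67.9² + 96·48.2²] / (120+97−2) = 3589.1620, so s_p = 59.9096.
SE_diff = s_p·√(1/n₁ + 1/n₂) = 59.9096·√(1/120 + 1/97) = 8.1799.
z* = 1.282; margin = 1.282 × 8.1799 = 10.4866.
Difference = 472 − 453 = 19.0000.
19.0000 ± 10.4866 → (8.51, 29.49).

(8.51, 29.49)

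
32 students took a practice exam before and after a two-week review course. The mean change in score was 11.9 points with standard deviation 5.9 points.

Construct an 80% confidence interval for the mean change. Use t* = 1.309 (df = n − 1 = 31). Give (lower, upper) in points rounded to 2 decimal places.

Paired design: SE = s_d/√n = 5.9/√32 = 1.0430.
t* = 1.309; margin of error = 1.309 × 1.0430 = 1.3653.
11.9 ± 1.3653 → (10.53, 13.27).

(10.53, 13.27)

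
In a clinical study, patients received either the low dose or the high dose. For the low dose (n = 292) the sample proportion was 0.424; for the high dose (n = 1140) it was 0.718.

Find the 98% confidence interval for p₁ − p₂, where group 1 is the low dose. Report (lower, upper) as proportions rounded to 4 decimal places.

Each SE is √(p̂(1−p̂)/n): √(0.4240·0.5760/292) = 0.02892 and √(0.7180·0.2820/1140) = 0.01333.
SE(p̂₁ − p̂₂) = √(SE₁² + SE₂²) = √(0.0008363664 + 0.0001776889) = 0.03184, since the two samples are independent.
At 98% confidence z* = 2.326; margin = 2.326 × 0.03184 = 0.07406.
The difference is 0.4240 − 0.7180 = -0.2940, so the interval is -0.2940 ± 0.07406 = (-0.3681, -0.2199).

(-0.3681, -0.2199)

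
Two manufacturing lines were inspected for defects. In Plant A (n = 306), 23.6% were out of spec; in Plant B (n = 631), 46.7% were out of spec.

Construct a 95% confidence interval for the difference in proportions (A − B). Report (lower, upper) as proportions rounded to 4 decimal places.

(-0.2925, -0.1695)

SE₁ = √(p̂₁(1−p̂₁)/n₁) = √(0.2360·0.7640/306) = 0.02427; SE₂ = √(0.4670·0.5330/631) = 0.01986.
Independent samples: SE of the difference = √(SE₁² + SE₂²) = √(0.0005890329 + 0.0003944196) = 0.03136.
z* for 95% confidence is 1.960, so the margin of error is 1.960 × 0.03136 = 0.06147.
Point estimate p̂₁ − p̂₂ = 0.2360 − 0.4670 = -0.2310.
-0.2310 ± 0.06147 → (-0.2925, -0.1695).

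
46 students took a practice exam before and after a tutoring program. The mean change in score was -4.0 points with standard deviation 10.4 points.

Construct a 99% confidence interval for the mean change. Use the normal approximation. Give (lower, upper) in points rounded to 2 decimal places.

This is a matched-pairs design, so SE = s_d/√n = 10.4/√46 = 1.5334.
Margin = 2.576 × 1.5334 = 3.9500; the interval is -4.0 ± 3.9500 = (-7.95, -0.05).

(-7.95, -0.05)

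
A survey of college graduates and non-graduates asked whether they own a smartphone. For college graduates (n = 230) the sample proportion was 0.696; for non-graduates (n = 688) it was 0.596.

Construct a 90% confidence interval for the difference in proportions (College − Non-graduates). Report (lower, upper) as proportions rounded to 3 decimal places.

(0.041, 0.159)

SE₁ = √(p̂₁(1−p̂₁)/n₁) = √(0.6960·0.3040/230) = 0.03033; SE₂ = √(0.5960·0.4040/688) = 0.01871.
Independent samples: SE of the difference = √(SE₁² + SE₂²) = √(0.0009199089 + 0.0003500641) = 0.03564.
z* for 90% confidence is 1.645, so the margin of error is 1.645 × 0.03564 = 0.05863.
Point estimate p̂₁ − p̂₂ = 0.6960 − 0.5960 = 0.1000.
0.1000 ± 0.05863 → (0.041, 0.159).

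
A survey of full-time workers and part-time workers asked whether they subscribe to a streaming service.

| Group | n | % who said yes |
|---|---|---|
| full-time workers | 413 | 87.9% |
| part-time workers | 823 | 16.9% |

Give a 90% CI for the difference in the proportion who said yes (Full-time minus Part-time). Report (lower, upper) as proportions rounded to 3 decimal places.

(0.676, 0.744)

The two standard errors are √(0.8790×0.1210/413) = 0.01605 and √(0.1690×0.8310/823) = 0.01306.
Because the samples are independent, SE_diff = √(0.01605² + 0.01306²) = 0.02069.
Using z* = 1.645 for 90%, ME = 1.645 × 0.02069 = 0.03404.
p̂₁ − p̂₂ = 0.7100; interval 0.7100 ± 0.03404 gives (0.676, 0.744).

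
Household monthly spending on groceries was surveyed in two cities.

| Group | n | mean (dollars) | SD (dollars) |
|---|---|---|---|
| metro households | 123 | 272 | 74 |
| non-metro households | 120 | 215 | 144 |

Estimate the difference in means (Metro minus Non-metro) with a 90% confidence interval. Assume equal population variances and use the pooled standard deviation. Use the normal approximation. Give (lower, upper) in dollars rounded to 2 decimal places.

Pooled variance s_p² = [122·74² + 119·144²] / (123+120−2) = 13011.0207, so s_p = 114.0659.
SE_diff = s_p·√(1/n₁ + 1/n₂) = 114.0659·√(1/123 + 1/120) = 14.6358.
z* = 1.645; margin = 1.645 × 14.6358 = 24.0759.
Difference = 272 − 215 = 57.0000.
57.0000 ± 24.0759 → (32.92, 81.08).

(32.92, 81.08)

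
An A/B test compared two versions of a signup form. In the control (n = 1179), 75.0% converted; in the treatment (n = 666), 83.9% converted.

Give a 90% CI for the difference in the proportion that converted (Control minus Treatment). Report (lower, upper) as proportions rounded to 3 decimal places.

(-0.120, -0.058)

Each SE is √(p̂(1−p̂)/n): √(0.7500·0.2500/1179) = 0.01261 and √(0.8390·0.1610/666) = 0.01424.
SE(p̂₁ − p̂₂) = √(SE₁² + SE₂²) = √(0.0001590121 + 0.0002027776) = 0.01902, since the two samples are independent.
At 90% confidence z* = 1.645; margin = 1.645 × 0.01902 = 0.03129.
The difference is 0.7500 − 0.8390 = -0.0890, so the interval is -0.0890 ± 0.03129 = (-0.120, -0.058).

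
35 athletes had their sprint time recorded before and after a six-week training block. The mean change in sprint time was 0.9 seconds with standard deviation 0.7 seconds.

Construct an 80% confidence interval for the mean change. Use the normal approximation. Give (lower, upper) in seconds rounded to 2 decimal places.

(0.75, 1.05)

Paired design: SE = s_d/√n = 0.7/√35 = 0.1183.
z* = 1.282; margin of error = 1.282 × 0.1183 = 0.1517.
0.9 ± 0.1517 → (0.75, 1.05).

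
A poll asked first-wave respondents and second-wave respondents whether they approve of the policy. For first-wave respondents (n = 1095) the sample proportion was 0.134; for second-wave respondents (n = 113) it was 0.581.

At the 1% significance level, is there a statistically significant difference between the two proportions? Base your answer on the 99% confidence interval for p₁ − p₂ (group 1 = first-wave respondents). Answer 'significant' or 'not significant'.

significant

The two standard errors are √(0.1340×0.8660/1095) = 0.01029 and √(0.5810×0.4190/113) = 0.04641.
Because the samples are independent, SE_diff = √(0.01029² + 0.04641²) = 0.04754.
Using z* = 2.576 for 99%, ME = 2.576 × 0.04754 = 0.12246.
p̂₁ − p̂₂ = -0.4470; interval -0.4470 ± 0.12246 gives (-0.56946, -0.32454).
The interval (-0.56946, -0.32454) does not contain 0, so the difference is significant.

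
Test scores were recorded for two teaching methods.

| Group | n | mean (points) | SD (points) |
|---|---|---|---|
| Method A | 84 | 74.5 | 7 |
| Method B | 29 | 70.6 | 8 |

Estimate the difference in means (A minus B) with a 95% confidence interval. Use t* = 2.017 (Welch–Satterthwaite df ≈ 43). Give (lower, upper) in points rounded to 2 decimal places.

(0.53, 7.27)

Standard errors of each mean: 7/√84 = 0.7638 and 8/√29 = 1.4856.
SE(x̄₁ − x̄₂) = √(0.7638² + 1.4856²) = 1.6704 for independent samples with unequal variances.
With t* = 2.017, the margin is 2.017 × 1.6704 = 3.3692.
x̄₁ − x̄₂ = 74.5 − 70.6 = 3.9000; the interval is 3.9000 ± 3.3692 = (0.53, 7.27).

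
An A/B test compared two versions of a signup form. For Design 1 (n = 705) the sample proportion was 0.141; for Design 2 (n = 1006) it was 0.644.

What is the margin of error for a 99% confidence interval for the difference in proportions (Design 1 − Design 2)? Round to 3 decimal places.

0.052

SE₁ = √(p̂₁(1−p̂₁)/n₁) = √(0.1410·0.8590/705) = 0.01311; SE₂ = √(0.6440·0.3560/1006) = 0.01510.
Independent samples: SE of the difference = √(SE₁² + SE₂²) = √(0.0001718721 + 0.00022801) = 0.02000.
z* for 99% confidence is 2.576, so the margin of error is 2.576 × 0.02000 = 0.05152.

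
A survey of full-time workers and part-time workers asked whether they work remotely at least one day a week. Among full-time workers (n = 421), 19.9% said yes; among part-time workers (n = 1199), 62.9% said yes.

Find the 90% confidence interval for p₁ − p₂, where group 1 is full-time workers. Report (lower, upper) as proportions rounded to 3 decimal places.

(-0.469, -0.391)

Each SE is √(p̂(1−p̂)/n): √(0.1990·0.8010/421) = 0.01946 and √(0.6290·0.3710/1199) = 0.01395.
SE(p̂₁ − p̂₂) = √(SE₁² + SE₂²) = √(0.0003786916 + 0.0001946025) = 0.02394, since the two samples are independent.
At 90% confidence z* = 1.645; margin = 1.645 × 0.02394 = 0.03938.
The difference is 0.1990 − 0.6290 = -0.4300, so the interval is -0.4300 ± 0.03938 = (-0.469, -0.391).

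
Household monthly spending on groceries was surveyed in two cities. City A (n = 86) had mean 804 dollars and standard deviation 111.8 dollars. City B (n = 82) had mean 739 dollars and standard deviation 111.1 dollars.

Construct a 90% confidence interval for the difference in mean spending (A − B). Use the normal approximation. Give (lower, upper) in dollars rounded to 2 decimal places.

(36.70, 93.30)

Per-group SEs: s₁/√n₁ = 111.8/√86 = 12.0557, s₂/√n₂ = 111.1/√82 = 12.2689.
Unpooled SE of the difference: √(145.33990249 + 150.52590721) = 17.2008.
Margin of error = z* · SE = 1.645 × 17.2008 = 28.2953.
x̄₁ − x̄₂ = 804 − 739 = 65.0000.
CI: 65.0000 ± 28.2953 = (36.70, 93.30).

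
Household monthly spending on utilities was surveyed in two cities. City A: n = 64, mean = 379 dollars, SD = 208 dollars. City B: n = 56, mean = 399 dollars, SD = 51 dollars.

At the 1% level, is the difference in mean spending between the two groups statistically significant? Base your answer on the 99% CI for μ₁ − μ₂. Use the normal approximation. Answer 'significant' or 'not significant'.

not significant

Per-group SEs: s₁/√n₁ = 208/√64 = 26.0000, s₂/√n₂ = 51/√56 = 6.8152.
Unpooled SE of the difference: √(676.0 + 46.44695104) = 26.8784.
Margin of error = z* · SE = 2.576 × 26.8784 = 69.2388.
x̄₁ − x̄₂ = 379 − 399 = -20.0000.
CI: -20.0000 ± 69.2388 = (-89.2388, 49.2388).
The interval (-89.2388, 49.2388) contains 0, so the difference is not significant.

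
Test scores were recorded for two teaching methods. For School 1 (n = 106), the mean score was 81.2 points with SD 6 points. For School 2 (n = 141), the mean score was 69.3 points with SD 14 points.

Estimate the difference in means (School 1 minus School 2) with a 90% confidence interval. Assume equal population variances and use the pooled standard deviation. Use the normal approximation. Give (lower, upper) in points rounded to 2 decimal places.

s_p = √[((n₁−1)s₁² + (n₂−1)s₂²)/(n₁+n₂−2)] = √[(105·6² + 140·14²)/245] = 11.2884.
SE = 11.2884·√(1/106 + 1/141) = 1.4512.
With z* = 1.645, margin = 1.645 × 1.4512 = 2.3872.
x̄₁ − x̄₂ = 81.2 − 69.3 = 11.9000; interval 11.9000 ± 2.3872 = (9.51, 14.29).

(9.51, 14.29)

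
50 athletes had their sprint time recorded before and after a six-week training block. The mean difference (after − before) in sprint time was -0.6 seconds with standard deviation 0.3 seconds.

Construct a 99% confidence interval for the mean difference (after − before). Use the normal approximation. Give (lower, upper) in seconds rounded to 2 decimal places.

This is a matched-pairs design, so SE = s_d/√n = 0.3/√50 = 0.0424.
Margin = 2.576 × 0.0424 = 0.1092; the interval is -0.6 ± 0.1092 = (-0.71, -0.49).

(-0.71, -0.49)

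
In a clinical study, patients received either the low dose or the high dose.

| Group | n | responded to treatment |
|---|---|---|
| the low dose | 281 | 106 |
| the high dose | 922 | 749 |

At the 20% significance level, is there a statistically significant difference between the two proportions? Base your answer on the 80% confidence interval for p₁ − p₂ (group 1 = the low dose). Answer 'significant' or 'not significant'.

significant

First, p̂₁ = 106/281 = 0.3772; p̂₂ = 749/922 = 0.8124.
The two standard errors are √(0.3772×0.6228/281) = 0.02891 and √(0.8124×0.1876/922) = 0.01286.
Because the samples are independent, SE_diff = √(0.02891² + 0.01286²) = 0.03164.
Using z* = 1.282 for 80%, ME = 1.282 × 0.03164 = 0.04056.
p̂₁ − p̂₂ = -0.4352; interval -0.4352 ± 0.04056 gives (-0.47576, -0.39464).
The interval (-0.47576, -0.39464) does not contain 0, so the difference is significant.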